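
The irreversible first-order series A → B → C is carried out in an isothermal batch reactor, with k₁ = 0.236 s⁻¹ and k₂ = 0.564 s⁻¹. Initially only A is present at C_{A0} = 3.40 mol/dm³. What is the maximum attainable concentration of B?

Evaluating C_B at t_opt = ln(k₂/k₁)/(k₂−k₁) gives C_{B,max}/C_{A0} = (k₁/k₂)^[k₂/(k₂−k₁)].
= (0.236/0.564)^(0.564/(0.564−0.236)) = (0.4184)^(1.720) = 0.2236.
C_{B,max} = 0.2236×3.40 = 0.760 mol/dm³.

0.760 mol/dm³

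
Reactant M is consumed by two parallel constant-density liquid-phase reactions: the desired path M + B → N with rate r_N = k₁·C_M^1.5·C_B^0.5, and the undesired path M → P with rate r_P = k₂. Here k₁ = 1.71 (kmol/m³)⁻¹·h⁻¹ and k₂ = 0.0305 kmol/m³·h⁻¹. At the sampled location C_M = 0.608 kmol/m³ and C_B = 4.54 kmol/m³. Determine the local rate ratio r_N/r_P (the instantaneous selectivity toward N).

S_{N/P} = r_N/r_P = (k₁·C_M^1.5·C_B^0.5)/(k₂) = (k₁/k₂)·C_M^1.5·C_B^0.5.
= (1.71×0.6080^1.5×4.540^0.5) / (0.0305) = 1.727/0.03050 = 56.6.

56.6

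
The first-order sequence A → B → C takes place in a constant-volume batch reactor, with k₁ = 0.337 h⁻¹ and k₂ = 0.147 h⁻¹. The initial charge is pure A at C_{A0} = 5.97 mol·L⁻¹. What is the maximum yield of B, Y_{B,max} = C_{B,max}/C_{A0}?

Evaluating C_B at t_opt = ln(k₂/k₁)/(k₂−k₁) gives C_{B,max}/C_{A0} = (k₁/k₂)^[k₂/(k₂−k₁)].
= (0.337/0.147)^(0.147/(0.147−0.337)) = (2.293)^(-0.7737) = 0.5263.

0.526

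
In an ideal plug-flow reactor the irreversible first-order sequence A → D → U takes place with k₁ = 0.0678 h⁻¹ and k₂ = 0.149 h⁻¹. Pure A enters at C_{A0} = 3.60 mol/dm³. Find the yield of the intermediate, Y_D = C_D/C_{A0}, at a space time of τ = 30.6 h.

For first-order series with pure A initially, C_D(τ) = k₁C_{A0}/(k₂−k₁)·(e^(−k₁τ) − e^(−k₂τ)).
e^(−k₁τ) = e^(−0.0678×30.6) = e^(−2.075) = 0.1256; e^(−k₂τ) = e^(−4.559) = 0.01047.
C_D = 0.0678×3.60/(0.149−0.0678) × (0.1256−0.01047) = 3.006×0.1151 = 0.3461 mol/dm³.
Y_D = C_D/C_{A0} = 0.3461/3.60 = 0.0961.

0.0961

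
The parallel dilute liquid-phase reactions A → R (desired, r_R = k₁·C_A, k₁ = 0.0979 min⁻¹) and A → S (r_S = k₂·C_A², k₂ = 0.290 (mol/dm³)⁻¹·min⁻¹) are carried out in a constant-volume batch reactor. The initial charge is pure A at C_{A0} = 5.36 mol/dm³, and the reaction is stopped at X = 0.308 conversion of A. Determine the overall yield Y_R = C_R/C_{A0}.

0.0215

C_A = C_{A0}(1−X) = 3.709 mol/dm³.
Along a PFR/batch, dC_R/dC_A = −r_R/(r_R+r_S) = −k₁/(k₁+k₂·C_A).
Integrating from C_{A0} to C_A: C_R = (0.0979/0.290)·ln[(0.0979+0.290·5.36)/(0.0979+0.290·3.71)] = 0.3376·ln(1.652/1.174) = 0.1155 mol/dm³.
Y_R = C_R/C_{A0} = 0.1155/5.36 = 0.0215.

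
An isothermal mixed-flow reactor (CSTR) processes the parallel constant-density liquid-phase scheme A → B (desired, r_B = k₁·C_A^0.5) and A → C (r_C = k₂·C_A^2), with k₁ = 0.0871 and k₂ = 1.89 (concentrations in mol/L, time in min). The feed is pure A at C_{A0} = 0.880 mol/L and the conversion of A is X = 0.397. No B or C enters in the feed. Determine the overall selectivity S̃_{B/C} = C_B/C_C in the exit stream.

0.119

Exit C_A = C_{A0}(1−X) = 0.880×0.603 = 0.5306 mol/L.
In a CSTR the entire volume is at exit conditions, so r_B = 0.0871×0.5306^0.5 = 0.06345 and r_C = 1.89×0.5306^2 = 0.5322.
Overall selectivity = C_B/C_C = r_Bτ/(r_Cτ) = r_B/r_C = 0.119.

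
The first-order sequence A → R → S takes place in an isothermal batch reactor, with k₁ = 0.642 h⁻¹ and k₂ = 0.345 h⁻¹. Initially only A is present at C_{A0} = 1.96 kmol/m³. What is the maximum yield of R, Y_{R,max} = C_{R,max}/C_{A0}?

Evaluating C_R at t_opt = ln(k₂/k₁)/(k₂−k₁) gives C_{R,max}/C_{A0} = (k₁/k₂)^[k₂/(k₂−k₁)].
= (0.642/0.345)^(0.345/(0.345−0.642)) = (1.861)^(-1.162) = 0.4861.

0.486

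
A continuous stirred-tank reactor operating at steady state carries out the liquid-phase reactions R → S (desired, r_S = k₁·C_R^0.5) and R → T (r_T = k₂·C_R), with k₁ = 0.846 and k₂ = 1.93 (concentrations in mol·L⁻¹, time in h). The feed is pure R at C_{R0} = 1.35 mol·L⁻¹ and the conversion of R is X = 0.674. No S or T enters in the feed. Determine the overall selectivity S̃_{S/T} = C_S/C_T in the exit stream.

Exit C_R = C_{R0}(1−X) = 1.35×0.326 = 0.4401 mol·L⁻¹.
A CSTR operates uniformly at the exit composition, giving r_S = 0.5612 and r_T = 0.8494 (each k·C_R^n at C_R = 0.4401).
Overall selectivity = C_S/C_T = r_Sτ/(r_Tτ) = r_S/r_T = 0.661.

0.661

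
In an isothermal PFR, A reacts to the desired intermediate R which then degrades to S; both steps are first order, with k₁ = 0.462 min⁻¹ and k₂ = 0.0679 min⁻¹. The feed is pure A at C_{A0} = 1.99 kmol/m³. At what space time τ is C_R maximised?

4.87 min

For first-order series the maximum of C_R occurs at τ_opt = ln(k₂/k₁)/(k₂−k₁).
= ln(0.0679/0.462)/(0.0679−0.462) = ln(0.1470)/-0.3941 = -1.918/-0.3941 = 4.87 min.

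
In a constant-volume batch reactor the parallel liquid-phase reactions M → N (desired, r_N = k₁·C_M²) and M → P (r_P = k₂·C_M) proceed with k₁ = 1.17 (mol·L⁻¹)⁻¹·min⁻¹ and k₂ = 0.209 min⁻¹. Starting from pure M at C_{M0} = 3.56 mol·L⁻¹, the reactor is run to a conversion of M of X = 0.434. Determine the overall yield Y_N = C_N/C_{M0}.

C_M = C_{M0}(1−X) = 2.015 mol·L⁻¹.
Along a PFR/batch, dC_P/dC_M = −r_P/(r_N+r_P) = −k₂/(k₂+k₁·C_M).
Integrating from C_{M0} to C_M: C_P = (0.209/1.17)·ln[(0.209+1.17·3.56)/(0.209+1.17·2.01)] = 0.1786·ln(4.374/2.567) = 0.09524 mol·L⁻¹.
Then C_N = (C_{M0}−C_M) − C_P = 1.545 − 0.09524 = 1.450 mol·L⁻¹.
Y_N = C_N/C_{M0} = 1.450/3.56 = 0.407.

0.407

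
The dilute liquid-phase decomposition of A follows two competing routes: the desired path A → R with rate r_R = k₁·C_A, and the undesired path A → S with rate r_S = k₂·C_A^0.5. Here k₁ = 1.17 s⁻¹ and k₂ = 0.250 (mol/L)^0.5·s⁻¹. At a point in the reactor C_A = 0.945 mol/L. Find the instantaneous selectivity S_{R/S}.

4.55

S_{R/S} = r_R/r_S = (k₁·C_A)/(k₂·C_A^0.5) = (k₁/k₂)·C_A^0.5.
= (1.17×0.9450) / (0.250×0.9450^0.5) = 1.106/0.2430 = 4.55.
Since the desired path is higher order in A, keeping C_A high (PFR or concentrated feed) favours R.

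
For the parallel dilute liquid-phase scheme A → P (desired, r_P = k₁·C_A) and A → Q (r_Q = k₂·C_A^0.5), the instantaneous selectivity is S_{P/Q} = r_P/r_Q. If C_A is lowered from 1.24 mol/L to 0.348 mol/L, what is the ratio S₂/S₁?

0.530

S_{P/Q} = (k₁/k₂)·C_A^0.5, so S₂/S₁ = (C_{A,2}/C_{A,1})^0.5.
= (0.348/1.24)^0.5 = (0.2806)^0.5 = 0.530.
Selectivity toward P falls as C_A falls — high-concentration operation is favoured.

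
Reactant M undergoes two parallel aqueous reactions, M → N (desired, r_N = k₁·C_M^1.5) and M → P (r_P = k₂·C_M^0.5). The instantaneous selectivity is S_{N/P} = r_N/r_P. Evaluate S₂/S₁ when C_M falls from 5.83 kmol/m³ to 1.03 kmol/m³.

0.177

S_{N/P} = (k₁/k₂)·C_M, so S₂/S₁ = (C_{M,2}/C_{M,1}).
= 1.03/5.83 = 0.177.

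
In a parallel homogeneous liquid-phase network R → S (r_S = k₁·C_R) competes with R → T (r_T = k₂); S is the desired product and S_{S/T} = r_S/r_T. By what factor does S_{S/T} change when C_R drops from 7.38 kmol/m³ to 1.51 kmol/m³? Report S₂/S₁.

0.205

S_{S/T} = (k₁/k₂)·C_R, so S₂/S₁ = (C_{R,2}/C_{R,1}).
= 1.51/7.38 = 0.205.
Selectivity toward S falls as C_R falls — high-concentration operation is favoured.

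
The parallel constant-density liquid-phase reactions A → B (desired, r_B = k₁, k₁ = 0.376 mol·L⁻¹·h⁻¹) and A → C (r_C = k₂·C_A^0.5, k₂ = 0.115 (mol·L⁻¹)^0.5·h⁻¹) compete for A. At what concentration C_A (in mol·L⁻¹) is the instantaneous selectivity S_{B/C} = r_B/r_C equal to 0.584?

31.3 mol·L⁻¹

S_{B/C} = (k₁/k₂)·C_A^-0.5 ⇒ C_A = (S·k₂/k₁)^(-2).
= (0.584×0.115/0.376)^(-2) = (0.1786)^(-2) = 31.3 mol·L⁻¹.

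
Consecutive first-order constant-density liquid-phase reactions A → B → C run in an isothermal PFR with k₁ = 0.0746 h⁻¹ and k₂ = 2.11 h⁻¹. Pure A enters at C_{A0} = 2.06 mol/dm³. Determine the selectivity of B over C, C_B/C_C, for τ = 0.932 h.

0.763

For first-order series with pure A initially, C_B(τ) = k₁C_{A0}/(k₂−k₁)·(e^(−k₁τ) − e^(−k₂τ)).
e^(−k₁τ) = e^(−0.0746×0.932) = e^(−0.06953) = 0.9328; e^(−k₂τ) = e^(−1.967) = 0.1399.
C_B = 0.0746×2.06/(2.11−0.0746) × (0.9328−0.1399) = 0.07550×0.7929 = 0.05986 mol/dm³.
C_A = C_{A0}e^(−k₁τ) = 1.922 mol/dm³, so C_C = C_{A0}−C_A−C_B = 0.07850 mol/dm³; C_B/C_C = 0.763.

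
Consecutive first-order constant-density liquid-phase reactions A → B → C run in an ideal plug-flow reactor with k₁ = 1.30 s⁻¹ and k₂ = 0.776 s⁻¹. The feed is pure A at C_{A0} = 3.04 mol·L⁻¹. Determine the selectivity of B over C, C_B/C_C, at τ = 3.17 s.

0.211

Solving the coupled first-order balances gives C_B(τ) = [k₁/(k₂−k₁)]·C_{A0}·(e^(−k₁τ) − e^(−k₂τ)).
e^(−k₁τ) = e^(−1.30×3.17) = e^(−4.121) = 0.01623; e^(−k₂τ) = e^(−2.460) = 0.08544.
C_B = 1.30×3.04/(0.776−1.30) × (0.01623−0.08544) = (-7.542)×(-0.06921) = 0.5220 mol·L⁻¹.
C_A = C_{A0}e^(−k₁τ) = 0.04933 mol·L⁻¹, so C_C = C_{A0}−C_A−C_B = 2.469 mol·L⁻¹; C_B/C_C = 0.211.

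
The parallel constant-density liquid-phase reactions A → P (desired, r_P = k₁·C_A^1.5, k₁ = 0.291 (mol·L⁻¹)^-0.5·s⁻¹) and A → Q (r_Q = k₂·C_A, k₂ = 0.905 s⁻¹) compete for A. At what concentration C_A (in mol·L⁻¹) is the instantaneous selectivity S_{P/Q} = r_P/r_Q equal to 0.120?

0.139 mol·L⁻¹

S_{P/Q} = (k₁/k₂)·C_A^0.5 ⇒ C_A = (S·k₂/k₁)^(2).
= (0.120×0.905/0.291)^(2) = (0.3732)^(2) = 0.139 mol·L⁻¹.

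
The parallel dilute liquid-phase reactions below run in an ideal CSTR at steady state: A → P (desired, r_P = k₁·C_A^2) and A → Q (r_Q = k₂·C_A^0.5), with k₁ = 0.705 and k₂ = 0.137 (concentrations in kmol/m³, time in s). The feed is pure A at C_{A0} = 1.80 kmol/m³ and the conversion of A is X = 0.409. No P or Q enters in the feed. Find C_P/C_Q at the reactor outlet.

Exit C_A = C_{A0}(1−X) = 1.80×0.591 = 1.064 kmol/m³.
In a CSTR the entire volume is at exit conditions, so r_P = 0.705×1.064^2 = 0.7978 and r_Q = 0.137×1.064^0.5 = 0.1413.
Overall selectivity = C_P/C_Q = r_Pτ/(r_Qτ) = r_P/r_Q = 5.65.

5.65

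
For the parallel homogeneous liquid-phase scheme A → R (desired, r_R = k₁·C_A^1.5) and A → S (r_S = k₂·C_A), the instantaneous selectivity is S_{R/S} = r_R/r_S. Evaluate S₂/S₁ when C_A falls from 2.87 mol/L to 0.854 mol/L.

0.545

S_{R/S} = (k₁/k₂)·C_A^0.5, so S₂/S₁ = (C_{A,2}/C_{A,1})^0.5.
= (0.854/2.87)^0.5 = (0.2976)^0.5 = 0.545.
Selectivity toward R falls as C_A falls — high-concentration operation is favoured.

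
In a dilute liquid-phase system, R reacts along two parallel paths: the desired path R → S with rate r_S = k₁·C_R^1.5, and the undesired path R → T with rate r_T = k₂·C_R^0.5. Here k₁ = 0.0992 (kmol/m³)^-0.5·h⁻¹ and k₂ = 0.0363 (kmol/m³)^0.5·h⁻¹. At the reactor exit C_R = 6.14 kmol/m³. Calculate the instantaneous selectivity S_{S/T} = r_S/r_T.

S_{S/T} = r_S/r_T = (k₁·C_R^1.5)/(k₂·C_R^0.5) = (k₁/k₂)·C_R.
= (0.0992×6.140^1.5) / (0.0363×6.140^0.5) = 1.509/0.08995 = 16.8.

16.8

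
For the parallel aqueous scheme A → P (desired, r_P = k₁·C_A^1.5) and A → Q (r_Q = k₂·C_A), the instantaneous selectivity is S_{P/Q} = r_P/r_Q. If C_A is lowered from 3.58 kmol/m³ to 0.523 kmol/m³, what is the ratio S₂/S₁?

0.382

S_{P/Q} = (k₁/k₂)·C_A^0.5, so S₂/S₁ = (C_{A,2}/C_{A,1})^0.5.
= (0.523/3.58)^0.5 = (0.1461)^0.5 = 0.382.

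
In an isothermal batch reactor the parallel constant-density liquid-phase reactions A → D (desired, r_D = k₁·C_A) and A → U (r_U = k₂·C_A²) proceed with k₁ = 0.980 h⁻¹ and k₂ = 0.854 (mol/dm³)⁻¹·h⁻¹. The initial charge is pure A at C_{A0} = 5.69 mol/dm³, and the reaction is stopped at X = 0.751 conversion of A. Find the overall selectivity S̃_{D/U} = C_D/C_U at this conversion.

C_A = C_{A0}(1−X) = 1.417 mol/dm³.
Along a PFR/batch, dC_D/dC_A = −r_D/(r_D+r_U) = −k₁/(k₁+k₂·C_A).
Integrating from C_{A0} to C_A: C_D = (0.980/0.854)·ln[(0.980+0.854·5.69)/(0.980+0.854·1.42)] = 1.148·ln(5.839/2.190) = 1.125 mol/dm³.
C_U = (C_{A0}−C_A)−C_D = 3.148 mol/dm³; S̃_{D/U} = 1.125/3.148 = 0.358.

0.358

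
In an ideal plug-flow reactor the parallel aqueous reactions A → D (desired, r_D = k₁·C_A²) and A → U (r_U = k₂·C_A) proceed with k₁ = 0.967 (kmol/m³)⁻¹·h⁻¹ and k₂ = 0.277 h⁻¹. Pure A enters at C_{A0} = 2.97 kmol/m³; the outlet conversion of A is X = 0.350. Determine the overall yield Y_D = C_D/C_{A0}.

C_A = C_{A0}(1−X) = 1.931 kmol/m³.
Along a PFR/batch, dC_U/dC_A = −r_U/(r_D+r_U) = −k₂/(k₂+k₁·C_A).
Integrating from C_{A0} to C_A: C_U = (0.277/0.967)·ln[(0.277+0.967·2.97)/(0.277+0.967·1.93)] = 0.2865·ln(3.149/2.144) = 0.1101 kmol/m³.
Then C_D = (C_{A0}−C_A) − C_U = 1.040 − 0.1101 = 0.9294 kmol/m³.
Y_D = C_D/C_{A0} = 0.9294/2.97 = 0.313.

0.313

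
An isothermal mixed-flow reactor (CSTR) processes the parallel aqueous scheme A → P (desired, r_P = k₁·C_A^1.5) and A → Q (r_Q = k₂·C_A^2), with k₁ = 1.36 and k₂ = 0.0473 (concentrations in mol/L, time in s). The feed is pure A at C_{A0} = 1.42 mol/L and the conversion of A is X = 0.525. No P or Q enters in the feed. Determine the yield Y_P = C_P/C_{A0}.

0.510

Exit C_A = C_{A0}(1−X) = 1.42×0.475 = 0.6745 mol/L.
In a CSTR the entire volume is at exit conditions, so r_P = 1.36×0.6745^1.5 = 0.7534 and r_Q = 0.0473×0.6745^2 = 0.02152.
Fraction of consumed A going to P: r_P/(r_P+r_Q) = 0.9722.
C_P = 0.9722·C_{A0}·X = 0.9722×1.42×0.525 = 0.725 mol/L; Y_P = C_P/C_{A0} = 0.510.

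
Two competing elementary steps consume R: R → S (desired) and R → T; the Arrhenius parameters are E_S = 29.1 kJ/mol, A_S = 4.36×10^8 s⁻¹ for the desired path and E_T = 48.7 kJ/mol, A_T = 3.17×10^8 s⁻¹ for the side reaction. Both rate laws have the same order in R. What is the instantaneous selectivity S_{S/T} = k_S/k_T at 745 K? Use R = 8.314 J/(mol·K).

k_S/k_T = (A_S/A_T)·exp[−(E_S−E_T)/(RT)] = (A_S/A_T)·exp[(E_T−E_S)/(RT)].
(E_T−E_S)/(RT) = (48.7−29.1)×10³/(8.314×745) = 19600/6194 = 3.164.
k_S/k_T = (4.36×10^8/3.17×10^8)·exp(3.164) = 1.375 × 23.67 = 32.6.

32.6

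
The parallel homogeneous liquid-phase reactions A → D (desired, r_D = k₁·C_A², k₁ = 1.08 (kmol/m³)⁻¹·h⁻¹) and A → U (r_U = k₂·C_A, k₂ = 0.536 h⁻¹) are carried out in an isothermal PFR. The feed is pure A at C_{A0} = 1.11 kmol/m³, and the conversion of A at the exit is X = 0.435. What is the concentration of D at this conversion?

0.305 kmol/m³

C_A = C_{A0}(1−X) = 0.6271 kmol/m³.
Along a PFR/batch, dC_U/dC_A = −r_U/(r_D+r_U) = −k₂/(k₂+k₁·C_A).
Integrating from C_{A0} to C_A: C_U = (0.536/1.08)·ln[(0.536+1.08·1.11)/(0.536+1.08·0.627)] = 0.4963·ln(1.735/1.213) = 0.1774 kmol/m³.
Then C_D = (C_{A0}−C_A) − C_U = 0.4829 − 0.1774 = 0.3054 kmol/m³.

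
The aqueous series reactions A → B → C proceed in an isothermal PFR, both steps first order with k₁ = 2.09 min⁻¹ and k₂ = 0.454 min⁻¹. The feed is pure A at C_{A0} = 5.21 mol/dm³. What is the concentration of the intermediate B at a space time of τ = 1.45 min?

For first-order series with pure A initially, C_B(τ) = k₁C_{A0}/(k₂−k₁)·(e^(−k₁τ) − e^(−k₂τ)).
e^(−k₁τ) = e^(−2.09×1.45) = e^(−3.030) = 0.04829; e^(−k₂τ) = e^(−0.6583) = 0.5177.
C_B = 2.09×5.21/(0.454−2.09) × (0.04829−0.5177) = (-6.656)×(-0.4694) = 3.124 mol/dm³.

3.12 mol/dm³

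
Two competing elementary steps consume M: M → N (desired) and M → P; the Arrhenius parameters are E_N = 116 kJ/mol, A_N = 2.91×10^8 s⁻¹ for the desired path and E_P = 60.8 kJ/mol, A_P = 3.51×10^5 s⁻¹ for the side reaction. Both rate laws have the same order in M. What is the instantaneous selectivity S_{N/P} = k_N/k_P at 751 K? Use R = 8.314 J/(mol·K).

0.120

With equal orders, S_{N/P} = k_N/k_P = (A_N/A_P)·exp[(E_P−E_N)/(RT)].
(E_P−E_N)/(RT) = (60.8−116)×10³/(8.314×751) = -55200/6244 = -8.841.
k_N/k_P = (2.91×10^8/3.51×10^5)·exp(-8.841) = 829.1 × 1.447×10^-4 = 0.120.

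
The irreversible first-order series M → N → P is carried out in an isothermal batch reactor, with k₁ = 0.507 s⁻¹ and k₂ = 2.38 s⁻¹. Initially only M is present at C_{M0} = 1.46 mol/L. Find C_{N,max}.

0.205 mol/L

Evaluating C_N at t_opt = ln(k₂/k₁)/(k₂−k₁) gives C_{N,max}/C_{M0} = (k₁/k₂)^[k₂/(k₂−k₁)].
= (0.507/2.38)^(2.38/(2.38−0.507)) = (0.2130)^(1.271) = 0.1402.
C_{N,max} = 0.1402×1.46 = 0.205 mol/L.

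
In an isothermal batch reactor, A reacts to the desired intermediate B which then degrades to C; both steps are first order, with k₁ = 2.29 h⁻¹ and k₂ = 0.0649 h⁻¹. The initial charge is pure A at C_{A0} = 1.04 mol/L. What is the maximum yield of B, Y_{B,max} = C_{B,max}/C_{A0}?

Evaluating C_B at t_opt = ln(k₂/k₁)/(k₂−k₁) gives C_{B,max}/C_{A0} = (k₁/k₂)^[k₂/(k₂−k₁)].
= (2.29/0.0649)^(0.0649/(0.0649−2.29)) = (35.29)^(-0.02917) = 0.9013.

0.901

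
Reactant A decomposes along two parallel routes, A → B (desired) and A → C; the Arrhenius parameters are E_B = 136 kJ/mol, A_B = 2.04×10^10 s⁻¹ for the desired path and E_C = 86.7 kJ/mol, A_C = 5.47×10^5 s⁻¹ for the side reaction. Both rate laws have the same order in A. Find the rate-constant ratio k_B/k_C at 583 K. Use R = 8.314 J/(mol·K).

k_B/k_C = (A_B/A_C)·exp[−(E_B−E_C)/(RT)] = (A_B/A_C)·exp[(E_C−E_B)/(RT)].
(E_C−E_B)/(RT) = (86.7−136)×10³/(8.314×583) = -49300/4847 = -10.17.
k_B/k_C = (2.04×10^10/5.47×10^5)·exp(-10.17) = 37294 × 3.826×10^-5 = 1.43.
Since E_B > E_C, raising the temperature improves selectivity toward B.

1.43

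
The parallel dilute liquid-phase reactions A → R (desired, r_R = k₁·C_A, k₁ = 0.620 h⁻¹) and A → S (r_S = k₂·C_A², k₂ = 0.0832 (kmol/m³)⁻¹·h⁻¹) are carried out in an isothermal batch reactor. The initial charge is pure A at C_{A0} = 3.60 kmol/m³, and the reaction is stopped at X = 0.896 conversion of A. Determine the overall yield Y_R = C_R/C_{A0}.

0.714

C_A = C_{A0}(1−X) = 0.3744 kmol/m³.
Along a PFR/batch, dC_R/dC_A = −r_R/(r_R+r_S) = −k₁/(k₁+k₂·C_A).
Integrating from C_{A0} to C_A: C_R = (0.620/0.0832)·ln[(0.620+0.0832·3.60)/(0.620+0.0832·0.374)] = 7.452·ln(0.9195/0.6512) = 2.572 kmol/m³.
Y_R = C_R/C_{A0} = 2.572/3.60 = 0.714.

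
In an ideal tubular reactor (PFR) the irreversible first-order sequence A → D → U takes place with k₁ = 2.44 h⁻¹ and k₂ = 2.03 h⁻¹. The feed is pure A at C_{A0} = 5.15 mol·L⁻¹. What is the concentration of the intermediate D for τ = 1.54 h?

The intermediate concentration in a first-order A→B→C sequence is C_D = k₁C_{A0}(e^(−k₁τ) − e^(−k₂τ))/(k₂−k₁).
e^(−k₁τ) = e^(−2.44×1.54) = e^(−3.758) = 0.02334; e^(−k₂τ) = e^(−3.126) = 0.04388.
C_D = 2.44×5.15/(2.03−2.44) × (0.02334−0.04388) = (-30.65)×(-0.02054) = 0.6297 mol·L⁻¹.

0.630 mol·L⁻¹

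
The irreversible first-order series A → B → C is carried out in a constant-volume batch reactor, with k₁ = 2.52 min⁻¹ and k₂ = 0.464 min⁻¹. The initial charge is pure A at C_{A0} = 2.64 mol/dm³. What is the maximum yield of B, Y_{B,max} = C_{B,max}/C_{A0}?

At the optimum, C_{B,max}/C_{A0} = (k₁/k₂)^[k₂/(k₂−k₁)].
= (2.52/0.464)^(0.464/(0.464−2.52)) = (5.431)^(-0.2257) = 0.6826.

0.683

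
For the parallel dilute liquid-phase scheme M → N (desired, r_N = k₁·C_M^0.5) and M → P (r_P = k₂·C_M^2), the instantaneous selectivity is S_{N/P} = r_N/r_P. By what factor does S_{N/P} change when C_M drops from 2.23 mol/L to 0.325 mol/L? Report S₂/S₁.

18.0

S_{N/P} = (k₁/k₂)·C_M^-1.5, so S₂/S₁ = (C_{M,2}/C_{M,1})^-1.5.
= (0.325/2.23)^(-1.5) = (0.1457)^(-1.5) = 18.0.
Selectivity toward N rises as C_M falls — low-concentration operation is favoured.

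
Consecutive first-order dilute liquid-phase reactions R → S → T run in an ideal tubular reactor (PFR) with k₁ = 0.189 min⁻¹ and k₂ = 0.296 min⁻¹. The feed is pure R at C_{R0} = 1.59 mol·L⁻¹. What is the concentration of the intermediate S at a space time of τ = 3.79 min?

0.457 mol·L⁻¹

The intermediate concentration in a first-order A→B→C sequence is C_S = k₁C_{R0}(e^(−k₁τ) − e^(−k₂τ))/(k₂−k₁).
e^(−k₁τ) = e^(−0.189×3.79) = e^(−0.7163) = 0.4886; e^(−k₂τ) = e^(−1.122) = 0.3257.
C_S = 0.189×1.59/(0.296−0.189) × (0.4886−0.3257) = 2.809×0.1629 = 0.4574 mol·L⁻¹.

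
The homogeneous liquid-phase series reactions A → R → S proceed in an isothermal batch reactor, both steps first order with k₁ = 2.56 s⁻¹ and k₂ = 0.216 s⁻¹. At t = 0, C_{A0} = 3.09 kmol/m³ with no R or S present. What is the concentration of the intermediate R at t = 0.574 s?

2.20 kmol/m³

The intermediate concentration in a first-order A→B→C sequence is C_R = k₁C_{A0}(e^(−k₁t) − e^(−k₂t))/(k₂−k₁).
e^(−k₁t) = e^(−2.56×0.574) = e^(−1.469) = 0.2301; e^(−k₂t) = e^(−0.1240) = 0.8834.
C_R = 2.56×3.09/(0.216−2.56) × (0.2301−0.8834) = (-3.375)×(-0.6533) = 2.205 kmol/m³.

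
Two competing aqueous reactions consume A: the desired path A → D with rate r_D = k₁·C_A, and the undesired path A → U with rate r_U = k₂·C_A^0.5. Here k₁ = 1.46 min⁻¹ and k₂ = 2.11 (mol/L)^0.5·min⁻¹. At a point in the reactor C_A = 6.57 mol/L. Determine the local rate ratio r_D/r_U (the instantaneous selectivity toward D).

1.77

S_{D/U} = r_D/r_U = (k₁·C_A)/(k₂·C_A^0.5) = (k₁/k₂)·C_A^0.5.
= (1.46×6.570) / (2.11×6.570^0.5) = 9.592/5.408 = 1.77.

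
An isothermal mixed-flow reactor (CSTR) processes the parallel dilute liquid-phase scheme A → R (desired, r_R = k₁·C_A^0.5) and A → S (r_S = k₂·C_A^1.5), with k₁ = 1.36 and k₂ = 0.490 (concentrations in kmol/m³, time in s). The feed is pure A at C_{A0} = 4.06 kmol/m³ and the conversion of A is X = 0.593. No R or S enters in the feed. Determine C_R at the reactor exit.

1.51 kmol/m³

Exit C_A = C_{A0}(1−X) = 4.06×0.407 = 1.652 kmol/m³.
Rates in a CSTR are evaluated at the outlet concentration: r_R = 1.36×1.652^0.5 = 1.748, r_S = 0.490×1.652^1.5 = 1.041.
Fraction of consumed A going to R: r_R/(r_R+r_S) = 0.6268.
C_R = 0.6268·C_{A0}·X = 0.6268×4.06×0.593 = 1.51 kmol/m³.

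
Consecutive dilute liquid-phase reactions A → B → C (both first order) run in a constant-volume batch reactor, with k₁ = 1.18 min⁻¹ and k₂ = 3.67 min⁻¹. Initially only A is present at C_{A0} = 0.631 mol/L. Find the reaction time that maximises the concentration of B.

0.456 min

The intermediate peaks when r₁ = r₂, i.e. k₁e^(−k₁t) = k₂e^(−k₂t), giving t_opt = ln(k₂/k₁)/(k₂−k₁).
= ln(3.67/1.18)/(3.67−1.18) = ln(3.110)/2.490 = 1.135/2.490 = 0.456 min.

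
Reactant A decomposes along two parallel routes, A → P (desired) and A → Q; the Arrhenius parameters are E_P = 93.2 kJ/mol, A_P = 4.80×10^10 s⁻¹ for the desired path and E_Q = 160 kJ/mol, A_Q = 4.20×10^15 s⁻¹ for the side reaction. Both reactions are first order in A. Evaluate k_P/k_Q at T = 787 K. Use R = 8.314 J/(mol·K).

Since both paths have the same order in A, the concentration cancels and S_{P/Q} = k_P/k_Q = (A_P/A_Q)·exp[(E_Q−E_P)/(RT)].
(E_Q−E_P)/(RT) = (160−93.2)×10³/(8.314×787) = 66800/6543 = 10.21.
k_P/k_Q = (4.80×10^10/4.20×10^15)·exp(10.21) = 1.143×10^-5 × 27152 = 0.310.

0.310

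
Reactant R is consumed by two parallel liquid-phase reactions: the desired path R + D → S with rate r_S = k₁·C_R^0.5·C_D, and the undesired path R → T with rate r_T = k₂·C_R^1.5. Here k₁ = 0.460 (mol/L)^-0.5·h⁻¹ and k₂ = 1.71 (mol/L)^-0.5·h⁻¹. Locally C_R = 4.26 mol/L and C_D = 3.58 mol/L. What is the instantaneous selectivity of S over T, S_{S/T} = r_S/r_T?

S_{S/T} = r_S/r_T = (k₁·C_R^0.5·C_D)/(k₂·C_R^1.5) = (k₁/k₂)·C_R⁻¹·C_D.
= (0.460×4.260^0.5×3.580) / (1.71×4.260^1.5) = 3.399/15.04 = 0.226.

0.226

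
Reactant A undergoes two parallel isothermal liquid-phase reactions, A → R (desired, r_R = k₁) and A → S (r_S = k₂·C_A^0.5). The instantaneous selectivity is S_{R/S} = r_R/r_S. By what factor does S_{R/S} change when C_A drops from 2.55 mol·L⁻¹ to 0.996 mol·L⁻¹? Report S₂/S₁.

S_{R/S} = (k₁/k₂)·C_A^-0.5, so S₂/S₁ = (C_{A,2}/C_{A,1})^-0.5.
= (0.996/2.55)^(-0.5) = (0.3906)^(-0.5) = 1.60.
Selectivity toward R rises as C_A falls — low-concentration operation is favoured.

1.60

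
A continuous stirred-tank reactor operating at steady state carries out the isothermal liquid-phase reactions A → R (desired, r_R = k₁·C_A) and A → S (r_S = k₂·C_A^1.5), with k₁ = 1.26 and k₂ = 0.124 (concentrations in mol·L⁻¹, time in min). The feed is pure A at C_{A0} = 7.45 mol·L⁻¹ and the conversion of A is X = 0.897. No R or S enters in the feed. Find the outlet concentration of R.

6.15 mol·L⁻¹

Exit C_A = C_{A0}(1−X) = 7.45×0.103 = 0.7673 mol·L⁻¹.
Rates in a CSTR are evaluated at the outlet concentration: r_R = 1.26×0.7673 = 0.9669, r_S = 0.124×0.7673^1.5 = 0.08335.
Fraction of consumed A going to R: r_R/(r_R+r_S) = 0.9206.
C_R = 0.9206·C_{A0}·X = 0.9206×7.45×0.897 = 6.15 mol·L⁻¹.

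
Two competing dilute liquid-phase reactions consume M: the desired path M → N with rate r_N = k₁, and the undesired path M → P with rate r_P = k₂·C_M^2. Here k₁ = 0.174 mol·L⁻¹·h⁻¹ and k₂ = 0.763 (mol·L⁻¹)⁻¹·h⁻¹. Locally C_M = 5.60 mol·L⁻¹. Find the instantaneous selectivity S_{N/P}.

0.00727

S_{N/P} = r_N/r_P = (k₁)/(k₂·C_M^2) = (k₁/k₂)·C_M^-2.
= (0.174) / (0.763×5.600^2) = 0.1740/23.93 = 0.00727.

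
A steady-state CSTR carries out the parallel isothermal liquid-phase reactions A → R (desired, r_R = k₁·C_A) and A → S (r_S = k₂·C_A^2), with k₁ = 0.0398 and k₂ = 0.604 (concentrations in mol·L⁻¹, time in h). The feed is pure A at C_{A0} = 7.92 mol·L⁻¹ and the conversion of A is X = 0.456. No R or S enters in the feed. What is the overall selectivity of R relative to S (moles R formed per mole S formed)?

0.0153

Exit C_A = C_{A0}(1−X) = 7.92×0.544 = 4.308 mol·L⁻¹.
Rates in a CSTR are evaluated at the outlet concentration: r_R = 0.0398×4.308 = 0.1715, r_S = 0.604×4.308^2 = 11.21.
Overall selectivity = C_R/C_S = r_Rτ/(r_Sτ) = r_R/r_S = 0.0153.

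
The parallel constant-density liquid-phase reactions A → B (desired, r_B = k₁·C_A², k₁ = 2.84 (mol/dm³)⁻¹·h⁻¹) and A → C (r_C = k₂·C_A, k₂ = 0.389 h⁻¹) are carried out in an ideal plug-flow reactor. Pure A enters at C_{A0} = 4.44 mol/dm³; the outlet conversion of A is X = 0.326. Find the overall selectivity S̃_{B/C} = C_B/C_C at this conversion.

26.8

C_A = C_{A0}(1−X) = 2.993 mol/dm³.
Along a PFR/batch, dC_C/dC_A = −r_C/(r_B+r_C) = −k₂/(k₂+k₁·C_A).
Integrating from C_{A0} to C_A: C_C = (0.389/2.84)·ln[(0.389+2.84·4.44)/(0.389+2.84·2.99)] = 0.1370·ln(13.00/8.888) = 0.05207 mol/dm³.
Then C_B = (C_{A0}−C_A) − C_C = 1.447 − 0.05207 = 1.395 mol/dm³.
S̃_{B/C} = C_B/C_C = 1.395/0.05207 = 26.8.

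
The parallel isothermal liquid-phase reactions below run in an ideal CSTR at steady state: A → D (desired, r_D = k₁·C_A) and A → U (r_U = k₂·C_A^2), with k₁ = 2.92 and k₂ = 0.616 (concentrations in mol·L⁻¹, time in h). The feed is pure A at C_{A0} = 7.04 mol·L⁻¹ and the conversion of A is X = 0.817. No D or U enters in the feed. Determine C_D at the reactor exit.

4.52 mol·L⁻¹

Exit C_A = C_{A0}(1−X) = 7.04×0.183 = 1.288 mol·L⁻¹.
A CSTR operates uniformly at the exit composition, giving r_D = 3.762 and r_U = 1.022 (each k·C_A^n at C_A = 1.288).
Fraction of consumed A going to D: r_D/(r_D+r_U) = 0.7863.
C_D = 0.7863·C_{A0}·X = 0.7863×7.04×0.817 = 4.52 mol·L⁻¹.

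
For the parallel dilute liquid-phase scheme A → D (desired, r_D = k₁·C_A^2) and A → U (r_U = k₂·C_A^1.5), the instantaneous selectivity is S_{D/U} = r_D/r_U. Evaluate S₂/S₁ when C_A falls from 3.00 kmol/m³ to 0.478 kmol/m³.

S_{D/U} = (k₁/k₂)·C_A^0.5, so S₂/S₁ = (C_{A,2}/C_{A,1})^0.5.
= (0.478/3.00)^0.5 = (0.1593)^0.5 = 0.399.
Selectivity toward D falls as C_A falls — high-concentration operation is favoured.

0.399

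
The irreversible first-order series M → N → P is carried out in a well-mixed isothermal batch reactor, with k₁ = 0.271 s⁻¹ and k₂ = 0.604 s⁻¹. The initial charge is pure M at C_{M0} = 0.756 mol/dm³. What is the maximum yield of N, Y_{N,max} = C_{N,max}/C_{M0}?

0.234

Evaluating C_N at t_opt = ln(k₂/k₁)/(k₂−k₁) gives C_{N,max}/C_{M0} = (k₁/k₂)^[k₂/(k₂−k₁)].
= (0.271/0.604)^(0.604/(0.604−0.271)) = (0.4487)^(1.814) = 0.2337.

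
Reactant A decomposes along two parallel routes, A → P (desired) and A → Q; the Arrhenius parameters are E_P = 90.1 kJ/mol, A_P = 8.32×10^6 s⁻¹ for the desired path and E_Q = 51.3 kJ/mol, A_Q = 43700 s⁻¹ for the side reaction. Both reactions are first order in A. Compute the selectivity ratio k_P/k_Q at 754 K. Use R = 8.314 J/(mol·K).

k_P/k_Q = (A_P/A_Q)·exp[−(E_P−E_Q)/(RT)] = (A_P/A_Q)·exp[(E_Q−E_P)/(RT)].
(E_Q−E_P)/(RT) = (51.3−90.1)×10³/(8.314×754) = -38800/6269 = -6.189.
k_P/k_Q = (8.32×10^6/43700)·exp(-6.189) = 190.4 × 0.002051 = 0.390.
Since E_P > E_Q, raising the temperature improves selectivity toward P.

0.390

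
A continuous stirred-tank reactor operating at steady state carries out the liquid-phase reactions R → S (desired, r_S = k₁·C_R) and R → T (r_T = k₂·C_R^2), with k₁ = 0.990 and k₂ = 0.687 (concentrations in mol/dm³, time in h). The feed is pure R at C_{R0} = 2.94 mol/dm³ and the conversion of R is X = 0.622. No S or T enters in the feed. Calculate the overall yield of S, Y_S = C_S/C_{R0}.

Exit C_R = C_{R0}(1−X) = 2.94×0.378 = 1.111 mol/dm³.
A CSTR operates uniformly at the exit composition, giving r_S = 1.100 and r_T = 0.8485 (each k·C_R^n at C_R = 1.111).
Fraction of consumed R going to S: r_S/(r_S+r_T) = 0.5646.
C_S = 0.5646·C_{R0}·X = 0.5646×2.94×0.622 = 1.03 mol/dm³; Y_S = C_S/C_{R0} = 0.351.

0.351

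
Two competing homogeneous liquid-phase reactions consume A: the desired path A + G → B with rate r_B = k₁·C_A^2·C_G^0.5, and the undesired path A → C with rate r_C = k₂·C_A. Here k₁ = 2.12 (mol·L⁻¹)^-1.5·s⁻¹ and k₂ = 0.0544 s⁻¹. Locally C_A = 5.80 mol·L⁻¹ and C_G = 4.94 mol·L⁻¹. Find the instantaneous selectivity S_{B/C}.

S_{B/C} = r_B/r_C = (k₁·C_A^2·C_G^0.5)/(k₂·C_A) = (k₁/k₂)·C_A·C_G^0.5.
= (2.12×5.800^2×4.940^0.5) / (0.0544×5.800) = 158.5/0.3155 = 502.

502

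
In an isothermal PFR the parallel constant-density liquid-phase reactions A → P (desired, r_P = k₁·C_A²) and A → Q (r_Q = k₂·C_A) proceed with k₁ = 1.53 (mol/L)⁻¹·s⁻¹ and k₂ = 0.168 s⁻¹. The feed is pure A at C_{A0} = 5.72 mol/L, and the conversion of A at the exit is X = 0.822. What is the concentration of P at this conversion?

C_A = C_{A0}(1−X) = 1.018 mol/L.
Along a PFR/batch, dC_Q/dC_A = −r_Q/(r_P+r_Q) = −k₂/(k₂+k₁·C_A).
Integrating from C_{A0} to C_A: C_Q = (0.168/1.53)·ln[(0.168+1.53·5.72)/(0.168+1.53·1.02)] = 0.1098·ln(8.920/1.726) = 0.1804 mol/L.
Then C_P = (C_{A0}−C_A) − C_Q = 4.702 − 0.1804 = 4.521 mol/L.

4.52 mol/L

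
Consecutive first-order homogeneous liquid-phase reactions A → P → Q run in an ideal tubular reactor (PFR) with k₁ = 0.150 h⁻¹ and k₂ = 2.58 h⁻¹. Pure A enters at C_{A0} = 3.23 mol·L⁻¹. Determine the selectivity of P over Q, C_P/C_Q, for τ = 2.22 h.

0.184

Solving the coupled first-order balances gives C_P(τ) = [k₁/(k₂−k₁)]·C_{A0}·(e^(−k₁τ) − e^(−k₂τ)).
e^(−k₁τ) = e^(−0.150×2.22) = e^(−0.3330) = 0.7168; e^(−k₂τ) = e^(−5.728) = 0.003255.
C_P = 0.150×3.23/(2.58−0.150) × (0.7168−0.003255) = 0.1994×0.7135 = 0.1423 mol·L⁻¹.
C_A = C_{A0}e^(−k₁τ) = 2.315 mol·L⁻¹, so C_Q = C_{A0}−C_A−C_P = 0.7726 mol·L⁻¹; C_P/C_Q = 0.184.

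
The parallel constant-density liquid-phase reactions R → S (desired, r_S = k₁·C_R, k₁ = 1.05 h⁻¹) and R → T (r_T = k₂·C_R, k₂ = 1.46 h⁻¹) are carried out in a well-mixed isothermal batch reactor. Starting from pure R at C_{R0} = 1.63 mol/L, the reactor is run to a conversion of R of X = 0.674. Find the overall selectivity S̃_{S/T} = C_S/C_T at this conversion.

0.719

C_R = C_{R0}(1−X) = 0.5314 mol/L.
Both paths are first order in R, so the instantaneous fraction to S is constant: dC_S/d(−C_R) = k₁/(k₁+k₂) = 0.4183.
C_S = 0.4183·(C_{R0}−C_R) = 0.4183×1.099 = 0.460 mol/L.
C_T = (C_{R0}−C_R)−C_S = 0.6390 mol/L; S̃_{S/T} = 0.4596/0.6390 = 0.719.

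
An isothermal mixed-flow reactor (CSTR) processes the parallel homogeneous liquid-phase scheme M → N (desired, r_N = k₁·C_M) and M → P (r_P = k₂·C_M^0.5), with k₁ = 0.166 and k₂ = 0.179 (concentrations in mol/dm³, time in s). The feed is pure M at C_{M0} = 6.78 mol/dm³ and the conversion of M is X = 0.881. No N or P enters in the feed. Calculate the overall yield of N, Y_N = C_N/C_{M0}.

Exit C_M = C_{M0}(1−X) = 6.78×0.119 = 0.8068 mol/dm³.
Rates in a CSTR are evaluated at the outlet concentration: r_N = 0.166×0.8068 = 0.1339, r_P = 0.179×0.8068^0.5 = 0.1608.
Fraction of consumed M going to N: r_N/(r_N+r_P) = 0.4544.
C_N = 0.4544·C_{M0}·X = 0.4544×6.78×0.881 = 2.71 mol/dm³; Y_N = C_N/C_{M0} = 0.400.

0.400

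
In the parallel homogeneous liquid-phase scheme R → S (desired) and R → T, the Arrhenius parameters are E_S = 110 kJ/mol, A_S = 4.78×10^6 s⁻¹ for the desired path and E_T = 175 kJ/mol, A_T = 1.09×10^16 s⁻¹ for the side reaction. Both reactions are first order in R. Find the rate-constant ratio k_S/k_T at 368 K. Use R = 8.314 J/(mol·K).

0.739

With equal orders, S_{S/T} = k_S/k_T = (A_S/A_T)·exp[(E_T−E_S)/(RT)].
(E_T−E_S)/(RT) = (175−110)×10³/(8.314×368) = 65000/3060 = 21.24.
k_S/k_T = (4.78×10^6/1.09×10^16)·exp(21.24) = 4.385×10^-10 × 1.685×10^9 = 0.739.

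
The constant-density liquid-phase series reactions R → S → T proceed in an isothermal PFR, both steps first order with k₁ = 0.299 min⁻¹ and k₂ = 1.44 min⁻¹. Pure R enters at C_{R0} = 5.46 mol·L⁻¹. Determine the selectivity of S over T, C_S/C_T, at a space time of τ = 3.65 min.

The intermediate concentration in a first-order A→B→C sequence is C_S = k₁C_{R0}(e^(−k₁τ) − e^(−k₂τ))/(k₂−k₁).
e^(−k₁τ) = e^(−0.299×3.65) = e^(−1.091) = 0.3358; e^(−k₂τ) = e^(−5.256) = 0.005216.
C_S = 0.299×5.46/(1.44−0.299) × (0.3358−0.005216) = 1.431×0.3305 = 0.4729 mol·L⁻¹.
C_R = C_{R0}e^(−k₁τ) = 1.833 mol·L⁻¹, so C_T = C_{R0}−C_R−C_S = 3.154 mol·L⁻¹; C_S/C_T = 0.150.

0.150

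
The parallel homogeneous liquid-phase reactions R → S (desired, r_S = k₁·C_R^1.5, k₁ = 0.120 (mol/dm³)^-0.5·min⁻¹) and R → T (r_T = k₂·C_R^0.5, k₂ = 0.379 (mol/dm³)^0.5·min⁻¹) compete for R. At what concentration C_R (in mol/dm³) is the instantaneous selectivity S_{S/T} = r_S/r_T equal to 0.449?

S_{S/T} = (k₁/k₂)·C_R ⇒ C_R = S·k₂/k₁.
= 0.449×0.379/0.120 = 1.42 mol/dm³.

1.42 mol/dm³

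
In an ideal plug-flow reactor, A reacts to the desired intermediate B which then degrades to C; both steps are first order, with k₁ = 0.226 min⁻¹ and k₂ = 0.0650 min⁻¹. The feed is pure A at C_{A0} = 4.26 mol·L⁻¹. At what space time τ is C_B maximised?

7.74 min

Setting dC_B/dτ = 0 gives τ_opt = ln(k₂/k₁)/(k₂−k₁).
= ln(0.0650/0.226)/(0.0650−0.226) = ln(0.2876)/-0.1610 = -1.246/-0.1610 = 7.74 min.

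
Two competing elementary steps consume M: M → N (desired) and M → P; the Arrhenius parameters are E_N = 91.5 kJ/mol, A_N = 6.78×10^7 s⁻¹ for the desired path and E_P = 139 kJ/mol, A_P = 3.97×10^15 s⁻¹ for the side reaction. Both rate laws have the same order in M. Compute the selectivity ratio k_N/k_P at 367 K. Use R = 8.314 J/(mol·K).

k_N/k_P = (A_N/A_P)·exp[−(E_N−E_P)/(RT)] = (A_N/A_P)·exp[(E_P−E_N)/(RT)].
(E_P−E_N)/(RT) = (139−91.5)×10³/(8.314×367) = 47500/3051 = 15.57.
k_N/k_P = (6.78×10^7/3.97×10^15)·exp(15.57) = 1.708×10^-8 × 5.766×10^6 = 0.0985.
Since E_N < E_P, lowering the temperature improves selectivity toward N.

0.0985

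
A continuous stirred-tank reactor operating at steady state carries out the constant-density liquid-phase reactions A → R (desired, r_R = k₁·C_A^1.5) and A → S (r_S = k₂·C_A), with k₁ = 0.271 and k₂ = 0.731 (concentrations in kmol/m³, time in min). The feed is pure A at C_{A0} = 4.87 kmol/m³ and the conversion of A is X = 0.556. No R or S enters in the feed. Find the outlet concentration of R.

Exit C_A = C_{A0}(1−X) = 4.87×0.444 = 2.162 kmol/m³.
In a CSTR the entire volume is at exit conditions, so r_R = 0.271×2.162^1.5 = 0.8617 and r_S = 0.731×2.162 = 1.581.
Fraction of consumed A going to R: r_R/(r_R+r_S) = 0.3528.
C_R = 0.3528·C_{A0}·X = 0.3528×4.87×0.556 = 0.955 kmol/m³.

0.955 kmol/m³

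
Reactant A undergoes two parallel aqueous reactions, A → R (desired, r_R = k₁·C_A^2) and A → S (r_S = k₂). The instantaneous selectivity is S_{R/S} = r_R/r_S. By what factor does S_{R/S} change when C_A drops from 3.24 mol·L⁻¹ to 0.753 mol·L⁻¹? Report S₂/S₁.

S_{R/S} = (k₁/k₂)·C_A^2, so S₂/S₁ = (C_{A,2}/C_{A,1})^2.
= (0.753/3.24)^2 = (0.2324)^2 = 0.0540.
Selectivity toward R falls as C_A falls — high-concentration operation is favoured.

0.0540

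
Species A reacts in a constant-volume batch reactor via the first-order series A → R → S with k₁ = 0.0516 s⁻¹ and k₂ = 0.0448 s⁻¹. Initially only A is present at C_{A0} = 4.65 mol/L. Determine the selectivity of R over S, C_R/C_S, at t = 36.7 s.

0.616

The intermediate concentration in a first-order A→B→C sequence is C_R = k₁C_{A0}(e^(−k₁t) − e^(−k₂t))/(k₂−k₁).
e^(−k₁t) = e^(−0.0516×36.7) = e^(−1.894) = 0.1505; e^(−k₂t) = e^(−1.644) = 0.1932.
C_R = 0.0516×4.65/(0.0448−0.0516) × (0.1505−0.1932) = (-35.29)×(-0.04266) = 1.505 mol/L.
C_A = C_{A0}e^(−k₁t) = 0.6999 mol/L, so C_S = C_{A0}−C_A−C_R = 2.445 mol/L; C_R/C_S = 0.616.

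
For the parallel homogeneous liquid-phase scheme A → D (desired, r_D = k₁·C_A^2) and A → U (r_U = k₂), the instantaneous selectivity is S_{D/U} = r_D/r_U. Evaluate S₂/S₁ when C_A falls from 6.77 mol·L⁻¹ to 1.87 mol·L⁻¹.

S_{D/U} = (k₁/k₂)·C_A^2, so S₂/S₁ = (C_{A,2}/C_{A,1})^2.
= (1.87/6.77)^2 = (0.2762)^2 = 0.0763.
Selectivity toward D falls as C_A falls — high-concentration operation is favoured.

0.0763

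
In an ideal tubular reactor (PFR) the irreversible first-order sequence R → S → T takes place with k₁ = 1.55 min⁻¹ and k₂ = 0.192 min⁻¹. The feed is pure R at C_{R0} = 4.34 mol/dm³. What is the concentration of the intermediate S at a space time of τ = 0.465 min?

2.12 mol/dm³

Solving the coupled first-order balances gives C_S(τ) = [k₁/(k₂−k₁)]·C_{R0}·(e^(−k₁τ) − e^(−k₂τ)).
e^(−k₁τ) = e^(−1.55×0.465) = e^(−0.7208) = 0.4864; e^(−k₂τ) = e^(−0.08928) = 0.9146.
C_S = 1.55×4.34/(0.192−1.55) × (0.4864−0.9146) = (-4.954)×(-0.4282) = 2.121 mol/dm³.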